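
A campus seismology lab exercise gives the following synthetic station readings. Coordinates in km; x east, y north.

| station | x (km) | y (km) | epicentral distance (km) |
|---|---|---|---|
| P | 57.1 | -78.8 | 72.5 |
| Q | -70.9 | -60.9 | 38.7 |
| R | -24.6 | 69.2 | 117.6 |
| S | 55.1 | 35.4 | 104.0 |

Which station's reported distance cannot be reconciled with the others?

Q

Solve using three stations at a time. Using P, R, S (subtract circle equations pairwise → linear system) gives (x, y) ≈ (-8.0, -47.2).
Distances from that point to each station vs reported:
  P: calculated 72.4 vs reported 72.5 → residual 0.1 km
  Q: calculated 64.4 vs reported 38.7 → residual 25.7 km
  R: calculated 117.5 vs reported 117.6 → residual 0.1 km
  S: calculated 103.9 vs reported 104.0 → residual 0.1 km
P, R, S are mutually consistent (residuals ≈ 0); Q is off by 25.7 km.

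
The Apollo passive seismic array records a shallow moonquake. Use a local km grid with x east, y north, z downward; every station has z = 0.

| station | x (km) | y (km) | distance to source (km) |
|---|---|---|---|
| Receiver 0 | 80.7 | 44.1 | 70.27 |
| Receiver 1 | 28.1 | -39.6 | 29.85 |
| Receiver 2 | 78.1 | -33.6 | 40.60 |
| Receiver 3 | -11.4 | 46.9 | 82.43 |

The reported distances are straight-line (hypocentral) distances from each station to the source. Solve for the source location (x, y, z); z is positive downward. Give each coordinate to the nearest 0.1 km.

Each station gives a sphere (x−x_i)² + (y−y_i)² + z² = d_i² (stations at z=0).
Subtracting the Receiver 0 sphere from Receiver 1 and Receiver 2: z² cancels, leaving linear equations in x and y:
-105.2 x − 167.4 y = -2052.68
-5.2 x − 155.4 y = 2060.78
Solving: x ≈ 42.898, y ≈ -14.697 km (keep extra digits for the depth step; rounded: 42.9, -14.7).
Then from the Receiver 0 sphere: z² = 70.27² − (x − 80.7)² − (y − 44.1)² with x = 42.898, y = -14.697, so z ≈ 7.197 ≈ 7.2 km.
Check against Receiver 3 (with the unrounded solution): distance 82.43 ≈ 82.43 km. ✓

(42.9, -14.7, 7.2)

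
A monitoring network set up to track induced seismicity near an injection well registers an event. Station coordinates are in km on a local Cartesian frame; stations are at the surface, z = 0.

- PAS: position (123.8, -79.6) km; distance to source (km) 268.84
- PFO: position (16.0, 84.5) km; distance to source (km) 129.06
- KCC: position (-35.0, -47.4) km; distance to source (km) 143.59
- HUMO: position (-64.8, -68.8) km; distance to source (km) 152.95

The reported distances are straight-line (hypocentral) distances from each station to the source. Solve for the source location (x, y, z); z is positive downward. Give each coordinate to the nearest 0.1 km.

Each station gives a sphere (x−x_i)² + (y−y_i)² + z² = d_i² (stations at z=0).
Subtracting the PAS sphere from PFO and KCC: z² cancels, leaving linear equations in x and y:
-215.6 x + 328.2 y = 41352.11
-317.6 x + 64.4 y = 33466.02
Solving: x ≈ -92.090, y ≈ 65.501 km (keep extra digits for the depth step; rounded: -92.1, 65.5).
Then from the PAS sphere: z² = 268.84² − (x − 123.8)² − (y + 79.6)² with x = -92.090, y = 65.501, so z ≈ 67.913 ≈ 67.9 km.
Check against HUMO (with the unrounded solution): distance 152.95 ≈ 152.95 km. ✓

(-92.1, 65.5, 67.9)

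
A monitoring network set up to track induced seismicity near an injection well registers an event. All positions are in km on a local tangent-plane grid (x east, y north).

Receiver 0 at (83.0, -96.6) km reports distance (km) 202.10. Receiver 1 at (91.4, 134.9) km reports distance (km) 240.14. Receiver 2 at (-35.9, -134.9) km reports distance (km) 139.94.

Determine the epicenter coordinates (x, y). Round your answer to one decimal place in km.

(-99.8, -10.4)

Circle about each station: (x − 83.0)² + (y + 96.6)² = 202.10²; (x − 91.4)² + (y − 134.9)² = 240.14²; (x + 35.9)² + (y + 134.9)² = 139.94².
Subtracting the Receiver 0 equation from the Receiver 1 and Receiver 2 equations removes the quadratic terms:
16.8 x + 463.0 y = -6491.40
-237.8 x − 76.6 y = 24527.47
Solving the 2×2 system: x ≈ -99.8, y ≈ -10.4 km.
Check against Receiver 0 (with the unrounded x, y): √((x − 83.0)²+(y + 96.6)²) = 202.10 ≈ 202.10 km. ✓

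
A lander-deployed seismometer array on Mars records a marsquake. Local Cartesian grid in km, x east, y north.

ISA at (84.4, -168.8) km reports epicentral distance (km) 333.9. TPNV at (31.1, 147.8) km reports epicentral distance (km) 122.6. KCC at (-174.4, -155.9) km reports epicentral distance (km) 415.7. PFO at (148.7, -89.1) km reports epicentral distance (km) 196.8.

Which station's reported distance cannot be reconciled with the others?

Solve using three stations at a time. Using TPNV, KCC, PFO (subtract circle equations pairwise → linear system) gives (x, y) ≈ (147.0, 107.7).
Distances from that point to each station vs reported:
  ISA: calculated 283.5 vs reported 333.9 → residual 50.4 km
  TPNV: calculated 122.7 vs reported 122.6 → residual 0.1 km
  KCC: calculated 415.7 vs reported 415.7 → residual 0.0 km
  PFO: calculated 196.8 vs reported 196.8 → residual 0.0 km
TPNV, KCC, PFO are mutually consistent (residuals ≈ 0); ISA is off by 50.4 km.

ISA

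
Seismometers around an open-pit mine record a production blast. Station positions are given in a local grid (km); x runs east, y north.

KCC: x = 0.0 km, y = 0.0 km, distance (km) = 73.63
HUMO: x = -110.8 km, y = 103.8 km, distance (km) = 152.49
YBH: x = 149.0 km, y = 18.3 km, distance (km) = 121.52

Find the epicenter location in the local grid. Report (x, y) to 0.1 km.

Circle about each station: x² + y² = 73.63²; (x + 110.8)² + (y − 103.8)² = 152.49²; (x − 149.0)² + (y − 18.3)² = 121.52².
Subtracting the KCC equation from the HUMO and YBH equations removes the quadratic terms:
-221.6 x + 207.6 y = 5219.26
298.0 x + 36.6 y = 13190.16
Solving the 2×2 system: x ≈ 36.4, y ≈ 64.0 km.

x ≈ 36.4 km, y ≈ 64.0 km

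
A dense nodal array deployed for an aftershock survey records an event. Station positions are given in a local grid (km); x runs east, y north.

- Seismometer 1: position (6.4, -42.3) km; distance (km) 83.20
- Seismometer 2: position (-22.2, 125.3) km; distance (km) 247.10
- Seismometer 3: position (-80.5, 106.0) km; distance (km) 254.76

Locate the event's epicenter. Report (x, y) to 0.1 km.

Circle about each station: (x − 6.4)² + (y + 42.3)² = 83.20²; (x + 22.2)² + (y − 125.3)² = 247.10²; (x + 80.5)² + (y − 106.0)² = 254.76².
Subtracting the Seismometer 1 equation from the Seismometer 2 and Seismometer 3 equations removes the quadratic terms:
-57.2 x + 335.2 y = -39773.49
-173.8 x + 296.6 y = -42094.42
Solving the 2×2 system: x ≈ 56.0, y ≈ -109.1 km.

56.0 km east, -109.1 km north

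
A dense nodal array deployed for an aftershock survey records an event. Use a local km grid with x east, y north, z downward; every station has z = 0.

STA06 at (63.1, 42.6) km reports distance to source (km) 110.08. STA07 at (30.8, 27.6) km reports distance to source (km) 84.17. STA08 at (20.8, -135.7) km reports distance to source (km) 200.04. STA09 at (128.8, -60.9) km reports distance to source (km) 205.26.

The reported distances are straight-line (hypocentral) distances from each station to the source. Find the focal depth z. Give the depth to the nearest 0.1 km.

Each station gives a sphere (x−x_i)² + (y−y_i)² + z² = d_i² (stations at z=0).
Subtracting the STA06 sphere from STA07 and STA08: z² cancels, leaving linear equations in x and y:
-64.6 x − 30.0 y = 947.05
-84.6 x − 356.6 y = -14847.64
Solving: x ≈ -38.205, y ≈ 50.701 km (keep extra digits for the depth step; rounded: -38.2, 50.7).
Then from the STA06 sphere: z² = 110.08² − (x − 63.1)² − (y − 42.6)² with x = -38.205, y = 50.701, so z ≈ 42.300 ≈ 42.3 km.
Check against STA09 (with the unrounded solution): distance 205.27 ≈ 205.26 km. ✓

z ≈ 42.3 km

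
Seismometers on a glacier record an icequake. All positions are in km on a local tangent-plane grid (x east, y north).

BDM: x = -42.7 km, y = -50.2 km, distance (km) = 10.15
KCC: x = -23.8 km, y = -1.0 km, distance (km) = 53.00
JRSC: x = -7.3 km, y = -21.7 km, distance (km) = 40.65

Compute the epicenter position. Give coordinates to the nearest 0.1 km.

Circle about each station: (x + 42.7)² + (y + 50.2)² = 10.15²; (x + 23.8)² + (y + 1.0)² = 53.00²; (x + 7.3)² + (y + 21.7)² = 40.65².
Subtracting the BDM equation from the KCC and JRSC equations removes the quadratic terms:
37.8 x + 98.4 y = -6481.87
70.8 x + 57.0 y = -5368.55
Solving the 2×2 system: x ≈ -33.0, y ≈ -53.2 km.
Check against BDM (with the unrounded x, y): √((x + 42.7)²+(y + 50.2)²) = 10.15 ≈ 10.15 km. ✓

x ≈ -33.0 km, y ≈ -53.2 km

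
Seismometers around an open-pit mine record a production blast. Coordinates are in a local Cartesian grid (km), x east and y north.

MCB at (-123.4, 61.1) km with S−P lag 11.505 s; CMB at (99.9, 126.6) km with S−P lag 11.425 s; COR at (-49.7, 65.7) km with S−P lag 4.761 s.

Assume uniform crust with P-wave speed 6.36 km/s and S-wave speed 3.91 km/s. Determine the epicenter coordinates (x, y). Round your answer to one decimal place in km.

Distance from S−P lag: d = Δt · v_P v_S / (v_P − v_S) = Δt · (6.36·3.91)/(6.36−3.91) ≈ 10.1500·Δt.
So d_MCB = 116.78, d_CMB = 115.96, d_COR = 48.32 km.
Circle about each station: (x + 123.4)² + (y − 61.1)² = 116.78²; (x − 99.9)² + (y − 126.6)² = 115.96²; (x + 49.7)² + (y − 65.7)² = 48.32².
Subtracting the MCB equation from the CMB and COR equations removes the quadratic terms:
446.6 x + 131.0 y = 7237.65
147.4 x + 9.2 y = -871.44
Solving the 2×2 system: x ≈ -11.9, y ≈ 95.8 km.

(-11.9, 95.8)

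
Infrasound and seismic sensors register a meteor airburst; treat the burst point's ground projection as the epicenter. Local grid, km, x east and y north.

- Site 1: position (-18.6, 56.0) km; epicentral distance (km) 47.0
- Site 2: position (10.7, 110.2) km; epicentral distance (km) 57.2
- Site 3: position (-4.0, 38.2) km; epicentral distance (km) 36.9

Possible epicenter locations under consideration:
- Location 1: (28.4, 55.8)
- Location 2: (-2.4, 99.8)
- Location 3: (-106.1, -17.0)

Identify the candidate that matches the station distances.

Location 1

For each candidate, compare |candidate − station| to the reported distance:
Location 1: residuals Site 1 0.0, Site 2 0.0, Site 3 0.0 → max 0.0 km
Location 2: residuals Site 1 0.3, Site 2 40.5, Site 3 24.7 → max 40.5 km
Location 3: residuals Site 1 67.0, Site 2 115.5, Site 3 79.2 → max 115.5 km
Only Location 1 has all residuals ≈ 0.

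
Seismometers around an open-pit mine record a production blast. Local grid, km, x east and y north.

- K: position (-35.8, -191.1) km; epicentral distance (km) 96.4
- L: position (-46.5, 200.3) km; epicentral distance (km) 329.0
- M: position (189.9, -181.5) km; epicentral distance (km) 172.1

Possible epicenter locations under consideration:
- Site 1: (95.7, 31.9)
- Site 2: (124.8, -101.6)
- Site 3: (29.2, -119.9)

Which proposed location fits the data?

Site 3

For each candidate, compare |candidate − station| to the reported distance:
Site 1: residuals K 162.5, L 108.6, M 61.2 → max 162.5 km
Site 2: residuals K 87.5, L 18.1, M 69.0 → max 87.5 km
Site 3: residuals K 0.0, L 0.0, M 0.0 → max 0.0 km
Only Site 3 has all residuals ≈ 0.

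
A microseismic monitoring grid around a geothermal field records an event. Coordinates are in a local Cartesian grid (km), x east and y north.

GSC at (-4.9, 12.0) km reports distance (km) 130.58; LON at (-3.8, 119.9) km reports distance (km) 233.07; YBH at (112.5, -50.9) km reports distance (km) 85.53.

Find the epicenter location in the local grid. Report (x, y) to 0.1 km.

(48.2, -107.3)

Circle about each station: (x + 4.9)² + (y − 12.0)² = 130.58²; (x + 3.8)² + (y − 119.9)² = 233.07²; (x − 112.5)² + (y + 50.9)² = 85.53².
Subtracting pairs of circle equations eliminates x²+y² and gives linear equations (the radical axes):
2.2 x + 215.8 y = -23048.05
234.8 x − 125.8 y = 24814.81
Solving the 2×2 system: x ≈ 48.2, y ≈ -107.3 km.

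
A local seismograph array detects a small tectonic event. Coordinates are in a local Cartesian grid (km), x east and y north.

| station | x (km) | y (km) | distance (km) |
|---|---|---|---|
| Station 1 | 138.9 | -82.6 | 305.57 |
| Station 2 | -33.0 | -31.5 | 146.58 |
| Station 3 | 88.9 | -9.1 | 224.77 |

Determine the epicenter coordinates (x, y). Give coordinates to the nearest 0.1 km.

Circle about each station: (x − 138.9)² + (y + 82.6)² = 305.57²; (x + 33.0)² + (y + 31.5)² = 146.58²; (x − 88.9)² + (y + 9.1)² = 224.77².
Subtracting the Station 1 equation from the Station 2 and Station 3 equations removes the quadratic terms:
-343.8 x + 102.2 y = 47852.61
-100.0 x + 147.0 y = 24721.52
Solving the 2×2 system: x ≈ -111.8, y ≈ 92.1 km.

(-111.8, 92.1)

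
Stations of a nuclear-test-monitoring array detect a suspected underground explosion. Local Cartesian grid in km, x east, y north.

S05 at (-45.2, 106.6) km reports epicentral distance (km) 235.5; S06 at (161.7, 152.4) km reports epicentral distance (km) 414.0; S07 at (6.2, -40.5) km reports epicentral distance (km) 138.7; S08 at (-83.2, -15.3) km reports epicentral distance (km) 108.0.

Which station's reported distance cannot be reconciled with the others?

Solve using three stations at a time. Using S05, S07, S08 (subtract circle equations pairwise → linear system) gives (x, y) ≈ (-107.0, -120.6).
Distances from that point to each station vs reported:
  S05: calculated 235.5 vs reported 235.5 → residual 0.0 km
  S06: calculated 383.1 vs reported 414.0 → residual 30.9 km
  S07: calculated 138.7 vs reported 138.7 → residual 0.0 km
  S08: calculated 108.0 vs reported 108.0 → residual 0.0 km
S05, S07, S08 are mutually consistent (residuals ≈ 0); S06 is off by 30.9 km.

S06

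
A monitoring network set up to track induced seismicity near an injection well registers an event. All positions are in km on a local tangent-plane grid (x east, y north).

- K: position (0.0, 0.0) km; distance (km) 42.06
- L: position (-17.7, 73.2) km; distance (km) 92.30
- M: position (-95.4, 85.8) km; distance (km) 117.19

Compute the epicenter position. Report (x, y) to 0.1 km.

x ≈ -38.6 km, y ≈ -16.7 km

Circle about each station: x² + y² = 42.06²; (x + 17.7)² + (y − 73.2)² = 92.30²; (x + 95.4)² + (y − 85.8)² = 117.19².
Subtracting the K equation from the L and M equations removes the quadratic terms:
-35.4 x + 146.4 y = -1078.72
-190.8 x + 171.6 y = 4498.35
Solving the 2×2 system: x ≈ -38.6, y ≈ -16.7 km.
Check against K (with the unrounded x, y): √(x²+y²) = 42.06 ≈ 42.06 km. ✓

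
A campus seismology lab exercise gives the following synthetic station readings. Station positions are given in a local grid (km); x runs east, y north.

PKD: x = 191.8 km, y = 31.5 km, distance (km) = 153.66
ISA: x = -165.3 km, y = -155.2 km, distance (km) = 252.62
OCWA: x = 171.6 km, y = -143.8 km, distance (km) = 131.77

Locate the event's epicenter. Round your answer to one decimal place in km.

69.1 km east, -61.0 km north

Circle about each station: (x − 191.8)² + (y − 31.5)² = 153.66²; (x + 165.3)² + (y + 155.2)² = 252.62²; (x − 171.6)² + (y + 143.8)² = 131.77².
Subtracting the PKD equation from the ISA and OCWA equations removes the quadratic terms:
-714.2 x − 373.4 y = -26573.83
-40.4 x − 350.6 y = 18593.57
Solving the 2×2 system: x ≈ 69.1, y ≈ -61.0 km.
Check against PKD (with the unrounded x, y): √((x − 191.8)²+(y − 31.5)²) = 153.66 ≈ 153.66 km. ✓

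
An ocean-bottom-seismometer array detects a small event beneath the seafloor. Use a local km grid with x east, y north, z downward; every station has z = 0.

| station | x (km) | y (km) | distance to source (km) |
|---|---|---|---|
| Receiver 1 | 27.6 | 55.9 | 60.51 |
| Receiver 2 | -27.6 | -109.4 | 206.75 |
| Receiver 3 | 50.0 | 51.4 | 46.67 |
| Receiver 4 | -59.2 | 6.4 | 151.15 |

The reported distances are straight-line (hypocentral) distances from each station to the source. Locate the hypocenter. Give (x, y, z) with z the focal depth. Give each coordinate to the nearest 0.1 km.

Each station gives a sphere (x−x_i)² + (y−y_i)² + z² = d_i² (stations at z=0).
Subtracting the Receiver 1 sphere from Receiver 2 and Receiver 3: z² cancels, leaving linear equations in x and y:
-110.4 x − 330.6 y = -30240.55
44.8 x − 9.0 y = 2738.76
Solving: x ≈ 74.510, y ≈ 66.590 km (keep extra digits for the depth step; rounded: 74.5, 66.6).
Then from the Receiver 1 sphere: z² = 60.51² − (x − 27.6)² − (y − 55.9)² with x = 74.510, y = 66.590, so z ≈ 36.697 ≈ 36.7 km.

(74.5, 66.6, 36.7)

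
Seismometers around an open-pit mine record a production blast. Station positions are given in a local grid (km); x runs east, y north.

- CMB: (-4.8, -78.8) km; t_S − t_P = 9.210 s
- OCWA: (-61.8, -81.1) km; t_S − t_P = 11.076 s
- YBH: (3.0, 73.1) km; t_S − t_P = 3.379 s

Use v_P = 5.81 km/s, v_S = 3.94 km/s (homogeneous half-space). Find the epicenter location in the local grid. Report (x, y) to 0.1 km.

x ≈ 11.9 km, y ≈ 32.7 km

Distance from S−P lag: d = Δt · v_P v_S / (v_P − v_S) = Δt · (5.81·3.94)/(5.81−3.94) ≈ 12.2414·Δt.
So d_CMB = 112.74, d_OCWA = 135.59, d_YBH = 41.36 km.
Circle about each station: (x + 4.8)² + (y + 78.8)² = 112.74²; (x + 61.8)² + (y + 81.1)² = 135.59²; (x − 3.0)² + (y − 73.1)² = 41.36².
Subtracting the CMB equation from the OCWA and YBH equations removes the quadratic terms:
-114.0 x − 4.6 y = -1510.37
15.6 x + 303.8 y = 10119.79
Solving the 2×2 system: x ≈ 11.9, y ≈ 32.7 km.
Check against CMB (with the unrounded x, y): √((x + 4.8)²+(y + 78.8)²) = 112.75 ≈ 112.74 km. ✓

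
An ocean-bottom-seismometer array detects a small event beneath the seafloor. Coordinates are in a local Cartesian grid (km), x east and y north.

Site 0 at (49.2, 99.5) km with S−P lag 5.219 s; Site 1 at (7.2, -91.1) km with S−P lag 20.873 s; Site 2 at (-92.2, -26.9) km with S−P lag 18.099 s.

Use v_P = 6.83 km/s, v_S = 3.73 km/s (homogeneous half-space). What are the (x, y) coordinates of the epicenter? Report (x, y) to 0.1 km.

10.8 km east, 80.4 km north

Distance from S−P lag: d = Δt · v_P v_S / (v_P − v_S) = Δt · (6.83·3.73)/(6.83−3.73) ≈ 8.2180·Δt.
So d_Site 0 = 42.89, d_Site 1 = 171.53, d_Site 2 = 148.74 km.
Circle about each station: (x − 49.2)² + (y − 99.5)² = 42.89²; (x − 7.2)² + (y + 91.1)² = 171.53²; (x + 92.2)² + (y + 26.9)² = 148.74².
Subtracting the Site 0 equation from the Site 1 and Site 2 equations removes the quadratic terms:
-84.0 x − 381.2 y = -31552.83
-282.8 x − 252.8 y = -23380.48
Solving the 2×2 system: x ≈ 10.8, y ≈ 80.4 km.
Check against Site 0 (with the unrounded x, y): √((x − 49.2)²+(y − 99.5)²) = 42.88 ≈ 42.89 km. ✓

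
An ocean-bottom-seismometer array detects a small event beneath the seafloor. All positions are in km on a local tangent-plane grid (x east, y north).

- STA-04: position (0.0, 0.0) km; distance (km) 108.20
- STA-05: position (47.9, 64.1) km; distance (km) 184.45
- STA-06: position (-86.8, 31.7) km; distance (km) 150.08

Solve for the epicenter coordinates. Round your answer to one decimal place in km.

Circle about each station: x² + y² = 108.20²; (x − 47.9)² + (y − 64.1)² = 184.45²; (x + 86.8)² + (y − 31.7)² = 150.08².
Subtracting pairs of circle equations eliminates x²+y² and gives linear equations (the radical axes):
95.8 x + 128.2 y = -15911.34
-173.6 x + 63.4 y = -2277.64
Solving the 2×2 system: x ≈ -25.3, y ≈ -105.2 km.

(-25.3, -105.2)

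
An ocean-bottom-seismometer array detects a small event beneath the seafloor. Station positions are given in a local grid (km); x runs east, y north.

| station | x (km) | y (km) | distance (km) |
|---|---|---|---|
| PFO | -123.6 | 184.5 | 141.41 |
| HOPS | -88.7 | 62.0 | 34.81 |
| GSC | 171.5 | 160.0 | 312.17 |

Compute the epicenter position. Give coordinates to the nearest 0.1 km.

(-118.0, 43.2)

Circle about each station: (x + 123.6)² + (y − 184.5)² = 141.41²; (x + 88.7)² + (y − 62.0)² = 34.81²; (x − 171.5)² + (y − 160.0)² = 312.17².
Subtracting pairs of circle equations eliminates x²+y² and gives linear equations (the radical axes):
69.8 x − 245.0 y = -18820.47
590.2 x − 49.0 y = -71758.28
Solving the 2×2 system: x ≈ -118.0, y ≈ 43.2 km.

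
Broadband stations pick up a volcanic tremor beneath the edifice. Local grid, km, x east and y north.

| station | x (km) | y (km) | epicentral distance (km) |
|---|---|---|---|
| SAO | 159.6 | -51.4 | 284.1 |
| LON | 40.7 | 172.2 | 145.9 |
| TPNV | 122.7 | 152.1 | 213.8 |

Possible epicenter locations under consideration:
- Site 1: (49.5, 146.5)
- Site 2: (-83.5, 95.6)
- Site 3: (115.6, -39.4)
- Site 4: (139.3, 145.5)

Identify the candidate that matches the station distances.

Site 2

For each candidate, compare |candidate − station| to the reported distance:
Site 1: residuals SAO 57.6, LON 118.7, TPNV 140.4 → max 140.4 km
Site 2: residuals SAO 0.0, LON 0.0, TPNV 0.0 → max 0.0 km
Site 3: residuals SAO 238.5, LON 78.6, TPNV 22.2 → max 238.5 km
Site 4: residuals SAO 86.2, LON 43.7, TPNV 195.9 → max 195.9 km
Only Site 2 has all residuals ≈ 0.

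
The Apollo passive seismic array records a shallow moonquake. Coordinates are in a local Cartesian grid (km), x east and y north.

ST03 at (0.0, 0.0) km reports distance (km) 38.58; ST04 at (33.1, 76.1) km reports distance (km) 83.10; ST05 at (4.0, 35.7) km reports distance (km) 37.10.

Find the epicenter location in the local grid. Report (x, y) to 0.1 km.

(-30.9, 23.1)

Circle about each station: x² + y² = 38.58²; (x − 33.1)² + (y − 76.1)² = 83.10²; (x − 4.0)² + (y − 35.7)² = 37.10².
Subtracting the ST03 equation from the ST04 and ST05 equations removes the quadratic terms:
66.2 x + 152.2 y = 1469.63
8.0 x + 71.4 y = 1402.50
Solving the 2×2 system: x ≈ -30.9, y ≈ 23.1 km.
Check against ST03 (with the unrounded x, y): √(x²+y²) = 38.61 ≈ 38.58 km. ✓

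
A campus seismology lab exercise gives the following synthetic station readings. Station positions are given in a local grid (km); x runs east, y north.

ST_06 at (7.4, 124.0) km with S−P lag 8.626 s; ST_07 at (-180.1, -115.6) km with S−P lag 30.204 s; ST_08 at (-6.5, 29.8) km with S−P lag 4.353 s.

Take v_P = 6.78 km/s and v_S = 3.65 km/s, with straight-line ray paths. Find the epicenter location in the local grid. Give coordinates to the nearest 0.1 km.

Distance from S−P lag: d = Δt · v_P v_S / (v_P − v_S) = Δt · (6.78·3.65)/(6.78−3.65) ≈ 7.9064·Δt.
So d_ST_06 = 68.20, d_ST_07 = 238.80, d_ST_08 = 34.42 km.
Circle about each station: (x − 7.4)² + (y − 124.0)² = 68.20²; (x + 180.1)² + (y + 115.6)² = 238.80²; (x + 6.5)² + (y − 29.8)² = 34.42².
Subtracting the ST_06 equation from the ST_07 and ST_08 equations removes the quadratic terms:
-375.0 x − 479.2 y = -22005.59
-27.8 x − 188.4 y = -11033.97
Solving the 2×2 system: x ≈ -19.9, y ≈ 61.5 km.

x ≈ -19.9 km, y ≈ 61.5 km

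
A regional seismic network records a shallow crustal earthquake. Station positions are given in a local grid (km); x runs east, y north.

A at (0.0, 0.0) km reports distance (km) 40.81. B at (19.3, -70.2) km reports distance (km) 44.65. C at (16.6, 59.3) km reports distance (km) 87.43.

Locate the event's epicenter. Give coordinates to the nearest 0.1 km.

Circle about each station: x² + y² = 40.81²; (x − 19.3)² + (y + 70.2)² = 44.65²; (x − 16.6)² + (y − 59.3)² = 87.43².
Subtracting the A equation from the B and C equations removes the quadratic terms:
38.6 x − 140.4 y = 4972.36
33.2 x + 118.6 y = -2186.50
Solving the 2×2 system: x ≈ 30.6, y ≈ -27.0 km.
Check against A (with the unrounded x, y): √(x²+y²) = 40.81 ≈ 40.81 km. ✓

(30.6, -27.0)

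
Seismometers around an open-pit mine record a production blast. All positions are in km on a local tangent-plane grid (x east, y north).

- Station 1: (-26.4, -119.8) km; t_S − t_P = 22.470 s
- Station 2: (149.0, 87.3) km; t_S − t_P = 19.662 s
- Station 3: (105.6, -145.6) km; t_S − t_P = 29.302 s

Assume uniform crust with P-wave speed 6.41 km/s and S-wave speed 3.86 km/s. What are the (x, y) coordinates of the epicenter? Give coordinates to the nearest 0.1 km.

Distance from S−P lag: d = Δt · v_P v_S / (v_P − v_S) = Δt · (6.41·3.86)/(6.41−3.86) ≈ 9.7030·Δt.
So d_Station 1 = 218.03, d_Station 2 = 190.78, d_Station 3 = 284.32 km.
Circle about each station: (x + 26.4)² + (y + 119.8)² = 218.03²; (x − 149.0)² + (y − 87.3)² = 190.78²; (x − 105.6)² + (y + 145.6)² = 284.32².
Subtracting the Station 1 equation from the Station 2 and Station 3 equations removes the quadratic terms:
350.8 x + 414.2 y = 25913.36
264.0 x − 51.6 y = -15999.06
Solving the 2×2 system: x ≈ -41.5, y ≈ 97.7 km.

(-41.5, 97.7)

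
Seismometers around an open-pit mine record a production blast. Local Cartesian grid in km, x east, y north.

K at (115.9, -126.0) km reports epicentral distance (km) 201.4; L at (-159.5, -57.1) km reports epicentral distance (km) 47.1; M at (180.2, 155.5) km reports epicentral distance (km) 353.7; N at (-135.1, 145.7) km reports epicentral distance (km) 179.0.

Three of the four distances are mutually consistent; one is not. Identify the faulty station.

Solve using three stations at a time. Using L, M, N (subtract circle equations pairwise → linear system) gives (x, y) ≈ (-119.3, -32.6).
Distances from that point to each station vs reported:
  K: calculated 253.1 vs reported 201.4 → residual 51.7 km
  L: calculated 47.1 vs reported 47.1 → residual 0.0 km
  M: calculated 353.7 vs reported 353.7 → residual 0.0 km
  N: calculated 179.0 vs reported 179.0 → residual 0.0 km
L, M, N are mutually consistent (residuals ≈ 0); K is off by 51.7 km.

K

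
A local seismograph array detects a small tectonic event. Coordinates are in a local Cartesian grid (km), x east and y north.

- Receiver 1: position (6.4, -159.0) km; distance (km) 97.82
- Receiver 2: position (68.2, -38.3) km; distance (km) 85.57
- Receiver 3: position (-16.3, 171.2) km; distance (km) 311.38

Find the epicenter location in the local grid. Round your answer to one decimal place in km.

Circle about each station: (x − 6.4)² + (y + 159.0)² = 97.82²; (x − 68.2)² + (y + 38.3)² = 85.57²; (x + 16.3)² + (y − 171.2)² = 311.38².
Subtracting pairs of circle equations eliminates x²+y² and gives linear equations (the radical axes):
123.6 x + 241.4 y = -16957.30
-45.4 x + 660.4 y = -83135.58
Solving the 2×2 system: x ≈ 95.8, y ≈ -119.3 km.

x ≈ 95.8 km, y ≈ -119.3 km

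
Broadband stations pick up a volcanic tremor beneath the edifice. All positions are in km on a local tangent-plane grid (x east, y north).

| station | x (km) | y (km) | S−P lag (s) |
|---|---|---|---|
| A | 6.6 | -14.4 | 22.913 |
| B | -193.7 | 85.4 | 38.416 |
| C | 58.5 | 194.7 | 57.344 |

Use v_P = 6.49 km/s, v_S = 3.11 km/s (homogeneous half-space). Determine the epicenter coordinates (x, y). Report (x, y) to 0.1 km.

Distance from S−P lag: d = Δt · v_P v_S / (v_P − v_S) = Δt · (6.49·3.11)/(6.49−3.11) ≈ 5.9716·Δt.
So d_A = 136.83, d_B = 229.40, d_C = 342.43 km.
Circle about each station: (x − 6.6)² + (y + 14.4)² = 136.83²; (x + 193.7)² + (y − 85.4)² = 229.40²; (x − 58.5)² + (y − 194.7)² = 342.43².
Subtracting pairs of circle equations eliminates x²+y² and gives linear equations (the radical axes):
-400.6 x + 199.6 y = 10660.02
103.8 x + 418.2 y = -57456.44
Solving the 2×2 system: x ≈ -84.6, y ≈ -116.4 km.
Check against A (with the unrounded x, y): √((x − 6.6)²+(y + 14.4)²) = 136.82 ≈ 136.83 km. ✓

-84.6 km east, -116.4 km north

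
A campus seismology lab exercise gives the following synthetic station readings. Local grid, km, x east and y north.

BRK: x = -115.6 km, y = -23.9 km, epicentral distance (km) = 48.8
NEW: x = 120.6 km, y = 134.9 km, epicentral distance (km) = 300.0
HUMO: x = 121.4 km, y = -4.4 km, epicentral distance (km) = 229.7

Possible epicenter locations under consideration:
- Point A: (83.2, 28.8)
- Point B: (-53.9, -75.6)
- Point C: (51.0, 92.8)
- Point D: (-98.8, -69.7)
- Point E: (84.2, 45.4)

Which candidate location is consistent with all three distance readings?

Point D

For each candidate, compare |candidate − station| to the reported distance:
Point A: residuals BRK 156.9, NEW 187.5, HUMO 179.1 → max 187.5 km
Point B: residuals BRK 31.7, NEW 26.6, HUMO 40.5 → max 40.5 km
Point C: residuals BRK 154.6, NEW 218.7, HUMO 109.7 → max 218.7 km
Point D: residuals BRK 0.0, NEW 0.0, HUMO 0.0 → max 0.0 km
Point E: residuals BRK 162.7, NEW 203.4, HUMO 167.5 → max 203.4 km
Only Point D has all residuals ≈ 0.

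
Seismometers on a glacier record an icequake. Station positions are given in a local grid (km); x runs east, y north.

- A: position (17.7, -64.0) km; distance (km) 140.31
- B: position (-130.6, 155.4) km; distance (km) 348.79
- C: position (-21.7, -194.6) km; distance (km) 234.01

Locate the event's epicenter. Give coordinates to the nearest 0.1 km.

156.4 km east, -42.8 km north

Circle about each station: (x − 17.7)² + (y + 64.0)² = 140.31²; (x + 130.6)² + (y − 155.4)² = 348.79²; (x + 21.7)² + (y + 194.6)² = 234.01².
Subtracting pairs of circle equations eliminates x²+y² and gives linear equations (the radical axes):
-296.6 x + 438.8 y = -65171.34
-78.8 x − 261.2 y = -1143.02
Solving the 2×2 system: x ≈ 156.4, y ≈ -42.8 km.
Check against A (with the unrounded x, y): √((x − 17.7)²+(y + 64.0)²) = 140.31 ≈ 140.31 km. ✓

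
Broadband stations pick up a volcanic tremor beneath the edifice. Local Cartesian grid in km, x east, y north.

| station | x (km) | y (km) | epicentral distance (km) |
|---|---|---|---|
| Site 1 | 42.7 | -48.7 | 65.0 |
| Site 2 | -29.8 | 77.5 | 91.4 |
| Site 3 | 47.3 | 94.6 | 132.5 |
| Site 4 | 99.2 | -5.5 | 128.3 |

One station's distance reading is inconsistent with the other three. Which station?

Solve using three stations at a time. Using Site 2, Site 3, Site 4 (subtract circle equations pairwise → linear system) gives (x, y) ≈ (-28.8, -13.8).
Distances from that point to each station vs reported:
  Site 1: calculated 79.5 vs reported 65.0 → residual 14.5 km
  Site 2: calculated 91.3 vs reported 91.4 → residual 0.1 km
  Site 3: calculated 132.4 vs reported 132.5 → residual 0.1 km
  Site 4: calculated 128.2 vs reported 128.3 → residual 0.1 km
Site 2, Site 3, Site 4 are mutually consistent (residuals ≈ 0); Site 1 is off by 14.5 km.

Site 1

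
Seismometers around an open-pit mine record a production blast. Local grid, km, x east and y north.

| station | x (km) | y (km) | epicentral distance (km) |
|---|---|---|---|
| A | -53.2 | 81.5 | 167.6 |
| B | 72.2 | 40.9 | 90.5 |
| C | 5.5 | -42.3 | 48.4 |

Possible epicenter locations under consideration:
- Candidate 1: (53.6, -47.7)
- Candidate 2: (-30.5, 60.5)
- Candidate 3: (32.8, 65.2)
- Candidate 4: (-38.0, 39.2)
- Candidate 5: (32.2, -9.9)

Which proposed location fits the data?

Candidate 1

For each candidate, compare |candidate − station| to the reported distance:
Candidate 1: residuals A 0.0, B 0.0, C 0.0 → max 0.0 km
Candidate 2: residuals A 136.7, B 14.1, C 60.5 → max 136.7 km
Candidate 3: residuals A 80.1, B 44.2, C 62.5 → max 80.1 km
Candidate 4: residuals A 122.7, B 19.7, C 44.0 → max 122.7 km
Candidate 5: residuals A 42.5, B 25.8, C 6.4 → max 42.5 km
Only Candidate 1 has all residuals ≈ 0.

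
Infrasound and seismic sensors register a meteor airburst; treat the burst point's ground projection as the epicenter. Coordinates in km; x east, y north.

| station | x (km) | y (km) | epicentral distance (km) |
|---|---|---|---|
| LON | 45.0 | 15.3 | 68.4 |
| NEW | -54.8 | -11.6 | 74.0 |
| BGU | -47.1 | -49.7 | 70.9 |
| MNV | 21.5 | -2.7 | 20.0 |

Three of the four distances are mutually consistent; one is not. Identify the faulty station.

Solve using three stations at a time. Using NEW, BGU, MNV (subtract circle equations pairwise → linear system) gives (x, y) ≈ (18.4, -22.5).
Distances from that point to each station vs reported:
  LON: calculated 46.2 vs reported 68.4 → residual 22.2 km
  NEW: calculated 74.0 vs reported 74.0 → residual 0.0 km
  BGU: calculated 70.9 vs reported 70.9 → residual 0.0 km
  MNV: calculated 20.1 vs reported 20.0 → residual 0.1 km
NEW, BGU, MNV are mutually consistent (residuals ≈ 0); LON is off by 22.2 km.

LON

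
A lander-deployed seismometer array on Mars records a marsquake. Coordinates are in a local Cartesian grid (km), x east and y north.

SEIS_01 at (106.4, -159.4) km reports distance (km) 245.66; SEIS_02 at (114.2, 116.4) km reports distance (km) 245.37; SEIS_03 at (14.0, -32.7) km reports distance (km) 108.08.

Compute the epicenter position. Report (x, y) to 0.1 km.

(-92.7, -15.5)

Circle about each station: (x − 106.4)² + (y + 159.4)² = 245.66²; (x − 114.2)² + (y − 116.4)² = 245.37²; (x − 14.0)² + (y + 32.7)² = 108.08².
Subtracting the SEIS_01 equation from the SEIS_02 and SEIS_03 equations removes the quadratic terms:
15.6 x + 551.6 y = -9996.32
-184.8 x + 253.4 y = 13203.52
Solving the 2×2 system: x ≈ -92.7, y ≈ -15.5 km.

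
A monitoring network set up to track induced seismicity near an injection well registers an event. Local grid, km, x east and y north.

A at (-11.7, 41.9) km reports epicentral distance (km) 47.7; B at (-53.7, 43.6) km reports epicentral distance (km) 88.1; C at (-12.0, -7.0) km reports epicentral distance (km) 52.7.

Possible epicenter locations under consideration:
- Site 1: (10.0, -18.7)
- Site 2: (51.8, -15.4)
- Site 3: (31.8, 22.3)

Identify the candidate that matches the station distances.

For each candidate, compare |candidate − station| to the reported distance:
Site 1: residuals A 16.7, B 1.0, C 27.8 → max 27.8 km
Site 2: residuals A 37.8, B 32.8, C 11.7 → max 37.8 km
Site 3: residuals A 0.0, B 0.0, C 0.0 → max 0.0 km
Only Site 3 has all residuals ≈ 0.

Site 3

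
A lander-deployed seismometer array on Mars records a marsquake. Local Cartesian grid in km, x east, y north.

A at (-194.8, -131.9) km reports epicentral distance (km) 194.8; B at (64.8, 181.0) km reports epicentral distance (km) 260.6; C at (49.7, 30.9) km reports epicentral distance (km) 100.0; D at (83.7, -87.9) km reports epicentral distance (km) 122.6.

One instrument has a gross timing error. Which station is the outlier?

B

Solve using three stations at a time. Using A, C, D (subtract circle equations pairwise → linear system) gives (x, y) ≈ (-26.4, -34.0).
Distances from that point to each station vs reported:
  A: calculated 194.8 vs reported 194.8 → residual 0.0 km
  B: calculated 233.5 vs reported 260.6 → residual 27.1 km
  C: calculated 100.0 vs reported 100.0 → residual 0.0 km
  D: calculated 122.6 vs reported 122.6 → residual 0.0 km
A, C, D are mutually consistent (residuals ≈ 0); B is off by 27.1 km.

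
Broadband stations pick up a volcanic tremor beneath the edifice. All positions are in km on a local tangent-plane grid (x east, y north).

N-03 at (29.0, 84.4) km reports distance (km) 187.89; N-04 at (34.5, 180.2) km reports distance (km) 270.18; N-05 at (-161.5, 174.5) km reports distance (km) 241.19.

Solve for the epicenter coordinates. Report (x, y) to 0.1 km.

Circle about each station: (x − 29.0)² + (y − 84.4)² = 187.89²; (x − 34.5)² + (y − 180.2)² = 270.18²; (x + 161.5)² + (y − 174.5)² = 241.19².
Subtracting the N-03 equation from the N-04 and N-05 equations removes the quadratic terms:
11.0 x + 191.6 y = -11996.65
-381.0 x + 180.2 y = 25698.18
Solving the 2×2 system: x ≈ -94.5, y ≈ -57.2 km.

-94.5 km east, -57.2 km north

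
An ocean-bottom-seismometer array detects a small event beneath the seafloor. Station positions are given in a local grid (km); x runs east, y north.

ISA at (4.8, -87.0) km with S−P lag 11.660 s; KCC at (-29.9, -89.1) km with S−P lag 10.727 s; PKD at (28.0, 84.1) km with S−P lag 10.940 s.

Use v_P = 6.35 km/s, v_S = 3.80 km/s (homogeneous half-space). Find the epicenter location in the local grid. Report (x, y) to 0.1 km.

Distance from S−P lag: d = Δt · v_P v_S / (v_P − v_S) = Δt · (6.35·3.80)/(6.35−3.80) ≈ 9.4627·Δt.
So d_ISA = 110.34, d_KCC = 101.51, d_PKD = 103.52 km.
Circle about each station: (x − 4.8)² + (y + 87.0)² = 110.34²; (x + 29.9)² + (y + 89.1)² = 101.51²; (x − 28.0)² + (y − 84.1)² = 103.52².
Subtracting pairs of circle equations eliminates x²+y² and gives linear equations (the radical axes):
-69.4 x − 4.2 y = 3111.42
46.4 x + 342.2 y = 1723.30
Solving the 2×2 system: x ≈ -45.5, y ≈ 11.2 km.

x ≈ -45.5 km, y ≈ 11.2 km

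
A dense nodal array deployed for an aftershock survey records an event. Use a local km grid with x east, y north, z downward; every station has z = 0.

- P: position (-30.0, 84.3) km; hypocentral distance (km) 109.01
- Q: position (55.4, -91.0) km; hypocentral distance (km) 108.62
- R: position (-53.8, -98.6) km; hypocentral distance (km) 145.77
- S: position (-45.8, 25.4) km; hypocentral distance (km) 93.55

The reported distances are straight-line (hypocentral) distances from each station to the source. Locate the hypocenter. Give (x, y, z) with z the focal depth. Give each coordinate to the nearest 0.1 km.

Each station gives a sphere (x−x_i)² + (y−y_i)² + z² = d_i² (stations at z=0).
Subtracting the P sphere from Q and R: z² cancels, leaving linear equations in x and y:
170.8 x − 350.6 y = 3428.55
-47.6 x − 365.8 y = -4755.80
Solving: x ≈ 36.903, y ≈ 8.199 km (keep extra digits for the depth step; rounded: 36.9, 8.2).
Then from the P sphere: z² = 109.01² − (x + 30.0)² − (y − 84.3)² with x = 36.903, y = 8.199, so z ≈ 40.197 ≈ 40.2 km.

(36.9, 8.2, 40.2)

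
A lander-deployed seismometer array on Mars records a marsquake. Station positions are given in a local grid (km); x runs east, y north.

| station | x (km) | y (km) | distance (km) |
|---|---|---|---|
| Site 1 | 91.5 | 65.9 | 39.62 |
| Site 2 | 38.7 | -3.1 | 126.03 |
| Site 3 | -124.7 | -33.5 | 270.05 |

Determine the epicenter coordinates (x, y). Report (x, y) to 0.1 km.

Circle about each station: (x − 91.5)² + (y − 65.9)² = 39.62²; (x − 38.7)² + (y + 3.1)² = 126.03²; (x + 124.7)² + (y + 33.5)² = 270.05².
Subtracting the Site 1 equation from the Site 2 and Site 3 equations removes the quadratic terms:
-105.6 x − 138.0 y = -25521.58
-432.4 x − 198.8 y = -67399.98
Solving the 2×2 system: x ≈ 109.3, y ≈ 101.3 km.

109.3 km east, 101.3 km north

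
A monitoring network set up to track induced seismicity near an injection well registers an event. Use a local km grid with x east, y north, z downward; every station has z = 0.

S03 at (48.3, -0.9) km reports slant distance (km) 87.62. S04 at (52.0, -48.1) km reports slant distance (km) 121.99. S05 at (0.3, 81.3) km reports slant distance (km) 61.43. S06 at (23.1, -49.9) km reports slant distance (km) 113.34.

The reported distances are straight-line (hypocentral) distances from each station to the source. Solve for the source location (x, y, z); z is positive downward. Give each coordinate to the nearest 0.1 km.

Each station gives a sphere (x−x_i)² + (y−y_i)² + z² = d_i² (stations at z=0).
Subtracting the S03 sphere from S04 and S05: z² cancels, leaving linear equations in x and y:
7.4 x − 94.4 y = -4520.39
-96.0 x + 164.4 y = 8179.70
Solving: x ≈ -3.698, y ≈ 47.596 km (keep extra digits for the depth step; rounded: -3.7, 47.6).
Then from the S03 sphere: z² = 87.62² − (x − 48.3)² − (y + 0.9)² with x = -3.698, y = 47.596, so z ≈ 51.202 ≈ 51.2 km.
Check against S06 (with the unrounded solution): distance 113.34 ≈ 113.34 km. ✓

(-3.7, 47.6, 51.2)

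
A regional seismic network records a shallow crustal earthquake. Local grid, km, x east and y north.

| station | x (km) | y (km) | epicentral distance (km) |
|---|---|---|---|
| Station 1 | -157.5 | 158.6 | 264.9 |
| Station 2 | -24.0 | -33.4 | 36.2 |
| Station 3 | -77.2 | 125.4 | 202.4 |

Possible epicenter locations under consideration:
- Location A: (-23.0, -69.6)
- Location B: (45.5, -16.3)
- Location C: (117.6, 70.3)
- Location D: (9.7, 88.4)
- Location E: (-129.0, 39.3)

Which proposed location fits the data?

Location A

For each candidate, compare |candidate − station| to the reported distance:
Location A: residuals Station 1 0.0, Station 2 0.0, Station 3 0.0 → max 0.0 km
Location B: residuals Station 1 3.1, Station 2 35.4, Station 3 15.0 → max 35.4 km
Location C: residuals Station 1 24.0, Station 2 139.3, Station 3 0.0 → max 139.3 km
Location D: residuals Station 1 83.6, Station 2 90.2, Station 3 108.0 → max 108.0 km
Location E: residuals Station 1 142.2, Station 2 91.5, Station 3 101.9 → max 142.2 km
Only Location A has all residuals ≈ 0.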